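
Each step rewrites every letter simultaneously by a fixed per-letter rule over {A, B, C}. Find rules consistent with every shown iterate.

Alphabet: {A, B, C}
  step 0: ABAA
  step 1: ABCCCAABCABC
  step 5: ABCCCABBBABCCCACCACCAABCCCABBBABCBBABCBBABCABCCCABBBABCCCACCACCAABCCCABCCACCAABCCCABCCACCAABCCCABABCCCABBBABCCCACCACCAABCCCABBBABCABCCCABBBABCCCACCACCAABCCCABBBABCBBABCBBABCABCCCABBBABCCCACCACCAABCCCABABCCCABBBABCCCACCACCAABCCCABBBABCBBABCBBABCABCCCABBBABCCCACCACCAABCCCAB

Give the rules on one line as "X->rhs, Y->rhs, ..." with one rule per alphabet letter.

  step 0 ⇒ step 1: ABAA ⇒ ABC·CCA·ABC·ABC
    A ↦ ABC
    B ↦ CCA
    C ↦ B  (constrained at step 1)

A->ABC, B->CCA, C->B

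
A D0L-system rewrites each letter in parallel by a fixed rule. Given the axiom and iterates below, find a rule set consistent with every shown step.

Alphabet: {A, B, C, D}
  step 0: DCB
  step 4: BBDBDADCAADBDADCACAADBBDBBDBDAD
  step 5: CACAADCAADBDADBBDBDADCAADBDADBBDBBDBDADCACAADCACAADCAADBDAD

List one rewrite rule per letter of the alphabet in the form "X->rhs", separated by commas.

A->BD, B->CA, C->B, D->AD

  step 4 ⇒ step 5: BBDBDADCAADBDADCACAADBBDBBDBDAD ⇒ CA·CA·AD·CA·AD·BD·AD·B·BD·BD·AD·CA·AD·BD·AD·B·BD·B·BD·BD·AD·CA·CA·AD·CA·CA·AD·CA·AD·BD·AD
    A ↦ BD
    B ↦ CA
    C ↦ B
    D ↦ AD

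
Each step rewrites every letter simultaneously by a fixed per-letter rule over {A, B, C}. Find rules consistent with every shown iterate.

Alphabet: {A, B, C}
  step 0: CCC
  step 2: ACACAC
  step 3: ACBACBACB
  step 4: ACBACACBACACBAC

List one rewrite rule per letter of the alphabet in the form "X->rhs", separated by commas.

  step 3 ⇒ step 4: ACBACBACB ⇒ AC·B·AC·AC·B·AC·AC·B·AC
    A ↦ AC
    B ↦ AC
    C ↦ B

A->AC, B->AC, C->B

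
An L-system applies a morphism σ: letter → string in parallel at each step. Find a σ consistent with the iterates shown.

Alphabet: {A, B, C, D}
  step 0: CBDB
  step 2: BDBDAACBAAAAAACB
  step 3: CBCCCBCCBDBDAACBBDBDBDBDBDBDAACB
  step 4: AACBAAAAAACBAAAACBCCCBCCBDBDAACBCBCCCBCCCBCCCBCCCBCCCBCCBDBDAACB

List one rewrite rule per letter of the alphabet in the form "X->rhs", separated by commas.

  step 3 ⇒ step 4: CBCCCBCCBDBDAACBBDBDBDBDBDBDAACB ⇒ AA·CB·AA·AA·AA·CB·AA·AA·CB·CC·CB·CC·BD·BD·AA·CB·CB·CC·CB·CC·CB·CC·CB·CC·CB·CC·CB·CC·BD·BD·AA·CB
    A ↦ BD
    B ↦ CB
    C ↦ AA
    D ↦ CC

A->BD, B->CB, C->AA, D->CC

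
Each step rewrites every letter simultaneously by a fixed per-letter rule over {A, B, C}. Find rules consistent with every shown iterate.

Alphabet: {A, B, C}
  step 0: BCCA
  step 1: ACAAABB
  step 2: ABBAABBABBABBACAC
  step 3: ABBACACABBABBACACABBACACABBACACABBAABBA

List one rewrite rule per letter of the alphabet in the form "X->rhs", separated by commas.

  step 2 ⇒ step 3: ABBAABBABBABBACAC ⇒ ABB·AC·AC·ABB·ABB·AC·AC·ABB·AC·AC·ABB·AC·AC·ABB·A·ABB·A
    A ↦ ABB
    B ↦ AC
    C ↦ A

A->ABB, B->AC, C->A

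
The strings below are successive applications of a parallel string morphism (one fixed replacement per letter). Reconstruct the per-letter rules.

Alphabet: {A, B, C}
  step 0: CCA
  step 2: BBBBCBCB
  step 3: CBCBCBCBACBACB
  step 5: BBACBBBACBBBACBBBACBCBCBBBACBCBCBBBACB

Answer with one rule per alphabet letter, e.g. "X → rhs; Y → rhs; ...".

A->BB, B->CB, C->A

  step 2 ⇒ step 3: BBBBCBCB ⇒ CB·CB·CB·CB·A·CB·A·CB
    B ↦ CB
    C ↦ A
    A ↦ BB  (constrained at step 0)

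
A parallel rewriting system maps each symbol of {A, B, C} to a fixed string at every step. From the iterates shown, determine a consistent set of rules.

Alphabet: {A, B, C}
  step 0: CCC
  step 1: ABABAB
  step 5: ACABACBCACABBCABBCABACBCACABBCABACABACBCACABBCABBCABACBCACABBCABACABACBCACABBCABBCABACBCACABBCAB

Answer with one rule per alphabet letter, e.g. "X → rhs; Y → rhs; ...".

  step 0 ⇒ step 1: CCC ⇒ AB·AB·AB
    C ↦ AB
    A ↦ AC  (constrained at step 1)
    B ↦ BC  (constrained at step 1)

A->AC, B->BC, C->AB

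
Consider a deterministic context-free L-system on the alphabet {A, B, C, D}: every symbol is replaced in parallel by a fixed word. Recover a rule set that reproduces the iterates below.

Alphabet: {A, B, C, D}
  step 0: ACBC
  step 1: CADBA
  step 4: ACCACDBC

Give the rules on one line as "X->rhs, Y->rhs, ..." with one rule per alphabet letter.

  step 0 ⇒ step 1: ACBC ⇒ C·A·DB·A
    A ↦ C
    B ↦ DB
    C ↦ A
    D ↦ C  (constrained at step 1)

A->C, B->DB, C->A, D->C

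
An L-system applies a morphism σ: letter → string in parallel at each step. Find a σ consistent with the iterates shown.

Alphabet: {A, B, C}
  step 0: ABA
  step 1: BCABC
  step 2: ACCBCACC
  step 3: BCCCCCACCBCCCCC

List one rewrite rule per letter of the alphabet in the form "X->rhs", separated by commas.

A->BC, B->A, C->CC

  step 2 ⇒ step 3: ACCBCACC ⇒ BC·CC·CC·A·CC·BC·CC·CC
    A ↦ BC
    B ↦ A
    C ↦ CC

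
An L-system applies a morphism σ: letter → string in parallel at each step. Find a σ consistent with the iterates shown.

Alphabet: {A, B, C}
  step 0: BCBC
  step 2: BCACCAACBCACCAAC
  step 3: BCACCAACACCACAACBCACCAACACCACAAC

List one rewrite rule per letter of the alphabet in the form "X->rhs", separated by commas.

  step 2 ⇒ step 3: BCACCAACBCACCAAC ⇒ BC·AC·CA·AC·AC·CA·CA·AC·BC·AC·CA·AC·AC·CA·CA·AC
    A ↦ CA
    B ↦ BC
    C ↦ AC

A->CA, B->BC, C->AC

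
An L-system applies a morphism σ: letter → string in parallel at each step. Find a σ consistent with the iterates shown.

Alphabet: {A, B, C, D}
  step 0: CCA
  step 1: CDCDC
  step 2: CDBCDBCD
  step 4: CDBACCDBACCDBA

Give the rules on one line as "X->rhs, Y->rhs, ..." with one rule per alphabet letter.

  step 1 ⇒ step 2: CDCDC ⇒ CD·B·CD·B·CD
    C ↦ CD
    D ↦ B
  step 0 ⇒ step 1: CCA ⇒ CD·CD·C
    A ↦ C
    B ↦ A  (constrained at step 2)

A->C, B->A, C->CD, D->B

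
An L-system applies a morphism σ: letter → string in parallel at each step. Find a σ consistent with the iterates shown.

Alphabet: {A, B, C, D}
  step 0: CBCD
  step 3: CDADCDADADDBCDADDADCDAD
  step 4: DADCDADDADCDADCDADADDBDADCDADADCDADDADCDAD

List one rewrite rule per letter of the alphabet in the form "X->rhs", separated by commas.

  step 3 ⇒ step 4: CDADCDADADDBCDADDADCDAD ⇒ D·AD·CD·AD·D·AD·CD·AD·CD·AD·AD·DB·D·AD·CD·AD·AD·CD·AD·D·AD·CD·AD
    A ↦ CD
    B ↦ DB
    C ↦ D
    D ↦ AD

A->CD, B->DB, C->D, D->AD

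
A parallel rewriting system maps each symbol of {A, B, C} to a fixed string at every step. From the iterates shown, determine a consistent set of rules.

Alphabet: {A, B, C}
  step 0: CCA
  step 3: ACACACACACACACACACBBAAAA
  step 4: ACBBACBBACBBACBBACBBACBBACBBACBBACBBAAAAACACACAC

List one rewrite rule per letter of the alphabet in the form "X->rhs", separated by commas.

A->AC, B->AA, C->BB

  step 3 ⇒ step 4: ACACACACACACACACACBBAAAA ⇒ AC·BB·AC·BB·AC·BB·AC·BB·AC·BB·AC·BB·AC·BB·AC·BB·AC·BB·AA·AA·AC·AC·AC·AC
    A ↦ AC
    B ↦ AA
    C ↦ BB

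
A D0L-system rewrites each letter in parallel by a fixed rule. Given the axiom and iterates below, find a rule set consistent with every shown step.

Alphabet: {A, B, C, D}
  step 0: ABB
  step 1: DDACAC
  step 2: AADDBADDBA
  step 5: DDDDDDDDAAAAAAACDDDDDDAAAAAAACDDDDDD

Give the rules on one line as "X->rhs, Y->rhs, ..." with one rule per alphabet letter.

A->DD, B->AC, C->BA, D->A

  step 1 ⇒ step 2: DDACAC ⇒ A·A·DD·BA·DD·BA
    A ↦ DD
    C ↦ BA
    D ↦ A
  step 0 ⇒ step 1: ABB ⇒ DD·AC·AC
    B ↦ AC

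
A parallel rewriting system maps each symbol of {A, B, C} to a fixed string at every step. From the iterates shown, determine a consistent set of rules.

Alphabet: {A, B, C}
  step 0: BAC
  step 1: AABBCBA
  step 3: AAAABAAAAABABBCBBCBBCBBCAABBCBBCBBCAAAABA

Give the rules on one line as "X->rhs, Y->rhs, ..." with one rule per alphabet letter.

  step 0 ⇒ step 1: BAC ⇒ AA·BBC·BA
    A ↦ BBC
    B ↦ AA
    C ↦ BA

A->BBC, B->AA, C->BA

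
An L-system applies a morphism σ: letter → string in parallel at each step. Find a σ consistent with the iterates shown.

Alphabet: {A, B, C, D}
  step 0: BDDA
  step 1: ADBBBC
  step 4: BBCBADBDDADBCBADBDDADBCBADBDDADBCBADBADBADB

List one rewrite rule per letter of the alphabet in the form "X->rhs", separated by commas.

A->C, B->ADB, C->DD, D->B

  step 0 ⇒ step 1: BDDA ⇒ ADB·B·B·C
    A ↦ C
    B ↦ ADB
    D ↦ B
    C ↦ DD  (constrained at step 1)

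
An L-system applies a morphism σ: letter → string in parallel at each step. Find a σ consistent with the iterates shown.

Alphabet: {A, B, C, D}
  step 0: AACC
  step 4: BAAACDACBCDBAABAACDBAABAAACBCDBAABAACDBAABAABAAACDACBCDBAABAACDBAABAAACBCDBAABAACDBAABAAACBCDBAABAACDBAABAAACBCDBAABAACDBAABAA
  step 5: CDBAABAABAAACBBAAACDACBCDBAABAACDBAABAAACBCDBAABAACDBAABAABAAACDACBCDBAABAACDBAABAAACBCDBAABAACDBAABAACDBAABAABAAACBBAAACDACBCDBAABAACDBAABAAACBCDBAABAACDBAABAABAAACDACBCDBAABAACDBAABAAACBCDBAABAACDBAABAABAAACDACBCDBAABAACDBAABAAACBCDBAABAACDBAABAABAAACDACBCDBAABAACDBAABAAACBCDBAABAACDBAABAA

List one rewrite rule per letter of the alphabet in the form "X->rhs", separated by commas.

  step 4 ⇒ step 5: BAAACDACBCDBAABAACDBAABAAACBCDBAABAACDBAABAABAAACDACBCDBAABAACDBAABAAACBCDBAABAACDBAABAAACBCDBAABAACDBAABAAACBCDBAABAACDBAABAA ⇒ CD·BAA·BAA·BAA·A·CB·BAA·A·CD·A·CB·CD·BAA·BAA·CD·BAA·BAA·A·CB·CD·BAA·BAA·CD·BAA·BAA·BAA·A·CD·A·CB·CD·BAA·BAA·CD·BAA·BAA·A·CB·CD·BAA·BAA·CD·BAA·BAA·CD·BAA·BAA·BAA·A·CB·BAA·A·CD·A·CB·CD·BAA·BAA·CD·BAA·BAA·A·CB·CD·BAA·BAA·CD·BAA·BAA·BAA·A·CD·A·CB·CD·BAA·BAA·CD·BAA·BAA·A·CB·CD·BAA·BAA·CD·BAA·BAA·BAA·A·CD·A·CB·CD·BAA·BAA·CD·BAA·BAA·A·CB·CD·BAA·BAA·CD·BAA·BAA·BAA·A·CD·A·CB·CD·BAA·BAA·CD·BAA·BAA·A·CB·CD·BAA·BAA·CD·BAA·BAA
    A ↦ BAA
    B ↦ CD
    C ↦ A
    D ↦ CB

A->BAA, B->CD, C->A, D->CB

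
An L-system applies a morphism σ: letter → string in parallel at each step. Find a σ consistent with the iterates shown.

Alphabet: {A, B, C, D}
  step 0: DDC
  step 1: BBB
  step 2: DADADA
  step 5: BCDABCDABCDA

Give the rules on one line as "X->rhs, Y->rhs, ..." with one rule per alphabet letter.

  step 1 ⇒ step 2: BBB ⇒ DA·DA·DA
    B ↦ DA
    A ↦ C  (constrained at step 2)
  step 0 ⇒ step 1: DDC ⇒ B·B·B
    C ↦ B
  step 0 ⇒ step 1: DDC ⇒ B·B·B
    D ↦ B

A->C, B->DA, C->B, D->B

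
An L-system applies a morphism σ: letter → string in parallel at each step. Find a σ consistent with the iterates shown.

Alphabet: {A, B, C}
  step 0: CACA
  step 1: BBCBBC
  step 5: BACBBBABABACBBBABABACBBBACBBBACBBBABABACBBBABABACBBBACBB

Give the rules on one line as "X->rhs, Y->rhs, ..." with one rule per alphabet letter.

A->C, B->BA, C->BB

  step 0 ⇒ step 1: CACA ⇒ BB·C·BB·C
    A ↦ C
    C ↦ BB
    B ↦ BA  (constrained at step 1)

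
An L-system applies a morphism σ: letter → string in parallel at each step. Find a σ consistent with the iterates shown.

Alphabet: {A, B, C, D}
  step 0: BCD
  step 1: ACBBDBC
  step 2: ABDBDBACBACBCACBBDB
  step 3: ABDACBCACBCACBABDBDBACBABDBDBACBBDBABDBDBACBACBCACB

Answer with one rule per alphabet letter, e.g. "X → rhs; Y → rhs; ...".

  step 2 ⇒ step 3: ABDBDBACBACBCACBBDB ⇒ ABD·ACB·C·ACB·C·ACB·ABD·BDB·ACB·ABD·BDB·ACB·BDB·ABD·BDB·ACB·ACB·C·ACB
    A ↦ ABD
    B ↦ ACB
    C ↦ BDB
    D ↦ C

A->ABD, B->ACB, C->BDB, D->C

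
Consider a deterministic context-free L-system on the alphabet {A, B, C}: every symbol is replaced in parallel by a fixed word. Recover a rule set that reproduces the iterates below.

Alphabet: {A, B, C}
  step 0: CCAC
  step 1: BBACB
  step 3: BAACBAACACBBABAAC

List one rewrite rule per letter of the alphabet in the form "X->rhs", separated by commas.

  step 0 ⇒ step 1: CCAC ⇒ B·B·AC·B
    A ↦ AC
    C ↦ B
    B ↦ BA  (constrained at step 1)

A->AC, B->BA, C->B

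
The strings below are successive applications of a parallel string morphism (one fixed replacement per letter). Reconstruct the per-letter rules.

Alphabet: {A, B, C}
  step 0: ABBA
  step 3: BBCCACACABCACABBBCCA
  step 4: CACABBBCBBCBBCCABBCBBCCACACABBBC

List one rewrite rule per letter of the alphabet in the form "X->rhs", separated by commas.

  step 3 ⇒ step 4: BBCCACACABCACABBBCCA ⇒ CA·CA·B·B·BC·B·BC·B·BC·CA·B·BC·B·BC·CA·CA·CA·B·B·BC
    A ↦ BC
    B ↦ CA
    C ↦ B

A->BC, B->CA, C->B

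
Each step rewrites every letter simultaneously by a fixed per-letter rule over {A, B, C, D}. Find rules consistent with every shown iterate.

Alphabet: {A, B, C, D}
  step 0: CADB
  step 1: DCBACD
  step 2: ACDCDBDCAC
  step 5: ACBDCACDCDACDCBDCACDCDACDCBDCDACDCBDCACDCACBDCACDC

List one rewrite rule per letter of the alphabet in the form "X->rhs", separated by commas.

  step 1 ⇒ step 2: DCBACD ⇒ AC·DC·D·B·DC·AC
    A ↦ B
    B ↦ D
    C ↦ DC
    D ↦ AC

A->B, B->D, C->DC, D->AC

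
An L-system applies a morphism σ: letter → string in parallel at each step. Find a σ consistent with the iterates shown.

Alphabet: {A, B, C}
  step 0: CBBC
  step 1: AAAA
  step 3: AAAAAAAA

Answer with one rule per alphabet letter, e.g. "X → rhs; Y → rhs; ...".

A->CB, B->A, C->A

  step 0 ⇒ step 1: CBBC ⇒ A·A·A·A
    B ↦ A
    C ↦ A
    A ↦ CB  (constrained at step 1)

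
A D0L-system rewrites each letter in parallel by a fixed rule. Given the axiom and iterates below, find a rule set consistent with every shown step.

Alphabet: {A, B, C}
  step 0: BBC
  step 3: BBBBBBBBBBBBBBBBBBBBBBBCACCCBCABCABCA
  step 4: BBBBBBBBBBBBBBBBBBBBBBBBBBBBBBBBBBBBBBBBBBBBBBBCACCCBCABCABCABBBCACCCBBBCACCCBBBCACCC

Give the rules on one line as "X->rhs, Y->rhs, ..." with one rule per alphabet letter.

A->CCC, B->BB, C->BCA

  step 3 ⇒ step 4: BBBBBBBBBBBBBBBBBBBBBBBCACCCBCABCABCA ⇒ BB·BB·BB·BB·BB·BB·BB·BB·BB·BB·BB·BB·BB·BB·BB·BB·BB·BB·BB·BB·BB·BB·BB·BCA·CCC·BCA·BCA·BCA·BB·BCA·CCC·BB·BCA·CCC·BB·BCA·CCC
    A ↦ CCC
    B ↦ BB
    C ↦ BCA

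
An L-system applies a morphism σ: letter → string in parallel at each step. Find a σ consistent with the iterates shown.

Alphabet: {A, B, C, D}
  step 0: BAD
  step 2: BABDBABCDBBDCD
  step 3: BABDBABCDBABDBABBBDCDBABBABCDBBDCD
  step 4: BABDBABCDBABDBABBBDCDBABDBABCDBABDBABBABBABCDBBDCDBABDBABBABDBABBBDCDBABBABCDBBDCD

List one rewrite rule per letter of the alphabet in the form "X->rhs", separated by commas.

  step 3 ⇒ step 4: BABDBABCDBABDBABBBDCDBABBABCDBBDCD ⇒ BAB·D·BAB·CD·BAB·D·BAB·BBD·CD·BAB·D·BAB·CD·BAB·D·BAB·BAB·BAB·CD·BBD·CD·BAB·D·BAB·BAB·D·BAB·BBD·CD·BAB·BAB·CD·BBD·CD
    A ↦ D
    B ↦ BAB
    C ↦ BBD
    D ↦ CD

A->D, B->BAB, C->BBD, D->CD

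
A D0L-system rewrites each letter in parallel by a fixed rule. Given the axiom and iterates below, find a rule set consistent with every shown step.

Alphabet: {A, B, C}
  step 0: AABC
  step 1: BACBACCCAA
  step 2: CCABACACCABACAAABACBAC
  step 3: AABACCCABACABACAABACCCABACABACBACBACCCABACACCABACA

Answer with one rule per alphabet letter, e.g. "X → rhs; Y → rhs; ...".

  step 2 ⇒ step 3: CCABACACCABACAAABACBAC ⇒ A·A·BAC·CCA·BAC·A·BAC·A·A·BAC·CCA·BAC·A·BAC·BAC·BAC·CCA·BAC·A·CCA·BAC·A
    A ↦ BAC
    B ↦ CCA
    C ↦ A

A->BAC, B->CCA, C->A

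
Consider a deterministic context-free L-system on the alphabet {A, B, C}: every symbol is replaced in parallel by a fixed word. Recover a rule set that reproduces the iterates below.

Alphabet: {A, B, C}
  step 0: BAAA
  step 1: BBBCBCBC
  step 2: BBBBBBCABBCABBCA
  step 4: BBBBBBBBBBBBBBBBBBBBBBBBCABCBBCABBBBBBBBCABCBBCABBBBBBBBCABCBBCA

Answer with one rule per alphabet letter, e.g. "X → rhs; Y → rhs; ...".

A->BC, B->BB, C->CA

  step 1 ⇒ step 2: BBBCBCBC ⇒ BB·BB·BB·CA·BB·CA·BB·CA
    B ↦ BB
    C ↦ CA
  step 0 ⇒ step 1: BAAA ⇒ BB·BC·BC·BC
    A ↦ BC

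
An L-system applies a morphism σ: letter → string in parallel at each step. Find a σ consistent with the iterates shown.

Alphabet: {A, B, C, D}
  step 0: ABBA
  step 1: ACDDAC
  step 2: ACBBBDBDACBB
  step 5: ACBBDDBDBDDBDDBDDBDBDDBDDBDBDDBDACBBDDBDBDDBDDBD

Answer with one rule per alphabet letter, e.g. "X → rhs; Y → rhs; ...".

A->AC, B->D, C->BB, D->BD

  step 1 ⇒ step 2: ACDDAC ⇒ AC·BB·BD·BD·AC·BB
    A ↦ AC
    C ↦ BB
    D ↦ BD
  step 0 ⇒ step 1: ABBA ⇒ AC·D·D·AC
    B ↦ D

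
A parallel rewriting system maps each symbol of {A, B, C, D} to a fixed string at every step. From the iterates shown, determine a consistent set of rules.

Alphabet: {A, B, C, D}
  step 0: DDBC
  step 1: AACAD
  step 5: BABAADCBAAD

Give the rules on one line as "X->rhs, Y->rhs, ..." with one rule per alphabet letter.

A->B, B->C, C->AD, D->A

  step 0 ⇒ step 1: DDBC ⇒ A·A·C·AD
    B ↦ C
    C ↦ AD
    D ↦ A
    A ↦ B  (constrained at step 1)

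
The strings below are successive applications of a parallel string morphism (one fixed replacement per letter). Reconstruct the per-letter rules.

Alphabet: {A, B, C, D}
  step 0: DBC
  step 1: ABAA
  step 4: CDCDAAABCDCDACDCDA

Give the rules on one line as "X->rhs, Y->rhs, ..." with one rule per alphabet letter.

  step 0 ⇒ step 1: DBC ⇒ AB·A·A
    B ↦ A
    C ↦ A
    D ↦ AB
    A ↦ CD  (constrained at step 1)

A->CD, B->A, C->A, D->AB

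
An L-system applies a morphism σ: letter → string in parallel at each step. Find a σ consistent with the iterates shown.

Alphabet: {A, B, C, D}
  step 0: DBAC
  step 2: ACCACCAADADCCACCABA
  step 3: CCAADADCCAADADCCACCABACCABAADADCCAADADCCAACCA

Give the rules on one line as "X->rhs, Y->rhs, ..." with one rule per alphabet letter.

A->CCA, B->A, C->AD, D->BA

  step 2 ⇒ step 3: ACCACCAADADCCACCABA ⇒ CCA·AD·AD·CCA·AD·AD·CCA·CCA·BA·CCA·BA·AD·AD·CCA·AD·AD·CCA·A·CCA
    A ↦ CCA
    B ↦ A
    C ↦ AD
    D ↦ BA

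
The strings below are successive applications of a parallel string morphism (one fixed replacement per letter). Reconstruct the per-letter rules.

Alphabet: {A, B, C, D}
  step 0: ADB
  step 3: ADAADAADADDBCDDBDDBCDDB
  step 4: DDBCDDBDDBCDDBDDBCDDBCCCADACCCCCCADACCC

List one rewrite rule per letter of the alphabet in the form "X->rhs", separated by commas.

  step 3 ⇒ step 4: ADAADAADADDBCDDBDDBCDDB ⇒ DDB·C·DDB·DDB·C·DDB·DDB·C·DDB·C·C·C·ADA·C·C·C·C·C·C·ADA·C·C·C
    A ↦ DDB
    B ↦ C
    C ↦ ADA
    D ↦ C

A->DDB, B->C, C->ADA, D->C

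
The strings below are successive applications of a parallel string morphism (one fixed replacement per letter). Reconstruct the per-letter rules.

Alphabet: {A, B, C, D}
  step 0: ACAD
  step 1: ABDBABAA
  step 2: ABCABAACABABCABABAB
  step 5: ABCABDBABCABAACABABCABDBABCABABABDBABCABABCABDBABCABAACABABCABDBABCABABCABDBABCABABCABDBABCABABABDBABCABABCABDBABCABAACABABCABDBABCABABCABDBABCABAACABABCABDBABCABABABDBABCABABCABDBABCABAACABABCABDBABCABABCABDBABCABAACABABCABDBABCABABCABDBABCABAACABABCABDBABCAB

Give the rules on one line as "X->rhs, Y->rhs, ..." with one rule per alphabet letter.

  step 1 ⇒ step 2: ABDBABAA ⇒ AB·CAB·AA·CAB·AB·CAB·AB·AB
    A ↦ AB
    B ↦ CAB
    D ↦ AA
  step 0 ⇒ step 1: ACAD ⇒ AB·DB·AB·AA
    C ↦ DB

A->AB, B->CAB, C->DB, D->AA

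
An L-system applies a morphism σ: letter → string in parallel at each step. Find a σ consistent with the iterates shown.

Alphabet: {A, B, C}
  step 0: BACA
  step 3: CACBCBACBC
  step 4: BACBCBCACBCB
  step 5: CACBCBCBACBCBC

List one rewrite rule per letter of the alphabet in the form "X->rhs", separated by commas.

  step 4 ⇒ step 5: BACBCBCACBCB ⇒ C·AC·B·C·B·C·B·AC·B·C·B·C
    A ↦ AC
    B ↦ C
    C ↦ B

A->AC, B->C, C->B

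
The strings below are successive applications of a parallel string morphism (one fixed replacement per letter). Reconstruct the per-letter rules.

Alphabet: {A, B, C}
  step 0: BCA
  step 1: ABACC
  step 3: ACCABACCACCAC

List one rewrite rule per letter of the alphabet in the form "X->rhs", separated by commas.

  step 0 ⇒ step 1: BCA ⇒ AB·AC·C
    A ↦ C
    B ↦ AB
    C ↦ AC

A->C, B->AB, C->AC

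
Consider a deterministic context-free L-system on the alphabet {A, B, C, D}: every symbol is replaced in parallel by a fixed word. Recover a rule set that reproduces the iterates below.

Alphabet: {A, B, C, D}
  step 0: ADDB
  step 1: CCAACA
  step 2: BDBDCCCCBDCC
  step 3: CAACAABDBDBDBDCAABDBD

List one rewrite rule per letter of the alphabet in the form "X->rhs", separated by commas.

A->CC, B->CA, C->BD, D->A

  step 2 ⇒ step 3: BDBDCCCCBDCC ⇒ CA·A·CA·A·BD·BD·BD·BD·CA·A·BD·BD
    B ↦ CA
    C ↦ BD
    D ↦ A
  step 0 ⇒ step 1: ADDB ⇒ CC·A·A·CA
    A ↦ CC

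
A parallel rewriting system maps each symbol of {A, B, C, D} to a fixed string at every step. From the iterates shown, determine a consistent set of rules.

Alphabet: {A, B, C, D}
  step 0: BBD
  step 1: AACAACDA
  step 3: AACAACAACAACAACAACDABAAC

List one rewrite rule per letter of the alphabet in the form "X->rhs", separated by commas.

A->B, B->AAC, C->B, D->DA

  step 0 ⇒ step 1: BBD ⇒ AAC·AAC·DA
    B ↦ AAC
    D ↦ DA
    A ↦ B  (constrained at step 1)
    C ↦ B  (constrained at step 1)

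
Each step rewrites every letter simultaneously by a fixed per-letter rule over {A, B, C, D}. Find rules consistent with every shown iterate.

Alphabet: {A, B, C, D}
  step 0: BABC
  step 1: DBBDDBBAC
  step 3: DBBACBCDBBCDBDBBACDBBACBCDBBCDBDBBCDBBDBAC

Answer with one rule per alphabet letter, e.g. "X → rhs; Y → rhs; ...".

A->BD, B->DB, C->BAC, D->BC

  step 0 ⇒ step 1: BABC ⇒ DB·BD·DB·BAC
    A ↦ BD
    B ↦ DB
    C ↦ BAC
    D ↦ BC  (constrained at step 1)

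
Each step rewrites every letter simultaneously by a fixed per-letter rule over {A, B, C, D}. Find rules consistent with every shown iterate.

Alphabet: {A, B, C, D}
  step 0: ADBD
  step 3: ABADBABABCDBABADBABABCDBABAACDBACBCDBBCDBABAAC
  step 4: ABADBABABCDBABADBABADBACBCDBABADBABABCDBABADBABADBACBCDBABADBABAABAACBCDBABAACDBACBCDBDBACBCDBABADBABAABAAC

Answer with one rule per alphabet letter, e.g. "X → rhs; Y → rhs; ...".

A->ABA, B->DB, C->AC, D->BC

  step 3 ⇒ step 4: ABADBABABCDBABADBABABCDBABAACDBACBCDBBCDBABAAC ⇒ ABA·DB·ABA·BC·DB·ABA·DB·ABA·DB·AC·BC·DB·ABA·DB·ABA·BC·DB·ABA·DB·ABA·DB·AC·BC·DB·ABA·DB·ABA·ABA·AC·BC·DB·ABA·AC·DB·AC·BC·DB·DB·AC·BC·DB·ABA·DB·ABA·ABA·AC
    A ↦ ABA
    B ↦ DB
    C ↦ AC
    D ↦ BC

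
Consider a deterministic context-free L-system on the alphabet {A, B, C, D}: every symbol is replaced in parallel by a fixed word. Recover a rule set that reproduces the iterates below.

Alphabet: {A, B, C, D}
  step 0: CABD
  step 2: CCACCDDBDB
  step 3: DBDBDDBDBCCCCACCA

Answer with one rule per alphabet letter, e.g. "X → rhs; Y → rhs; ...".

A->D, B->A, C->DB, D->CC

  step 2 ⇒ step 3: CCACCDDBDB ⇒ DB·DB·D·DB·DB·CC·CC·A·CC·A
    A ↦ D
    B ↦ A
    C ↦ DB
    D ↦ CC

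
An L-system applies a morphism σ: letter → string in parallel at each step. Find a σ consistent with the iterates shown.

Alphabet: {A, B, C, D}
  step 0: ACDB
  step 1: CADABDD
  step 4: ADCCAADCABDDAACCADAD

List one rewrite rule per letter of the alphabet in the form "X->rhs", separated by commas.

  step 0 ⇒ step 1: ACDB ⇒ C·AD·A·BDD
    A ↦ C
    B ↦ BDD
    C ↦ AD
    D ↦ A

A->C, B->BDD, C->AD, D->A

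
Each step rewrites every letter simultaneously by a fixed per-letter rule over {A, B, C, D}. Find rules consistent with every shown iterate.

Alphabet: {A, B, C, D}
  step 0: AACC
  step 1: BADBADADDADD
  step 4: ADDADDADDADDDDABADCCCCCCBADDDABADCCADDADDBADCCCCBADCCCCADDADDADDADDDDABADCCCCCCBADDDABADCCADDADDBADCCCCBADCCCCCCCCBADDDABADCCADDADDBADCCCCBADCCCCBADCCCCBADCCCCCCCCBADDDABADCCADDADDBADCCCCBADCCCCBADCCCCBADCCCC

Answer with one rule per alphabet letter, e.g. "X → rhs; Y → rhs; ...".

A->BAD, B->DDA, C->ADD, D->CC

  step 0 ⇒ step 1: AACC ⇒ BAD·BAD·ADD·ADD
    A ↦ BAD
    C ↦ ADD
    B ↦ DDA  (constrained at step 1)
    D ↦ CC  (constrained at step 1)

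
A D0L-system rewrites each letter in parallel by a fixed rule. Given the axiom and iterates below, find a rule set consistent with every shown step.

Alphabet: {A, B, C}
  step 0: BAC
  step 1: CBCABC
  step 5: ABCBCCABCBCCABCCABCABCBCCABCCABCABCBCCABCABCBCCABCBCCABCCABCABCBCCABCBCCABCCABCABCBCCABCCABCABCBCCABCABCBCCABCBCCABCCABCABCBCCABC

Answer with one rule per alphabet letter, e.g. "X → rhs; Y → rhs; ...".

A->BC, B->C, C->ABC

  step 0 ⇒ step 1: BAC ⇒ C·BC·ABC
    A ↦ BC
    B ↦ C
    C ↦ ABC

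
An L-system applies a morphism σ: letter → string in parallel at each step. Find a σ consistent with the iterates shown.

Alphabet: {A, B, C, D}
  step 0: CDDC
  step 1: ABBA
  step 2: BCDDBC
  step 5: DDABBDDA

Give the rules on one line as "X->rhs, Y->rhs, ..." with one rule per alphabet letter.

A->BC, B->D, C->A, D->B

  step 1 ⇒ step 2: ABBA ⇒ BC·D·D·BC
    A ↦ BC
    B ↦ D
  step 0 ⇒ step 1: CDDC ⇒ A·B·B·A
    C ↦ A
  step 0 ⇒ step 1: CDDC ⇒ A·B·B·A
    D ↦ B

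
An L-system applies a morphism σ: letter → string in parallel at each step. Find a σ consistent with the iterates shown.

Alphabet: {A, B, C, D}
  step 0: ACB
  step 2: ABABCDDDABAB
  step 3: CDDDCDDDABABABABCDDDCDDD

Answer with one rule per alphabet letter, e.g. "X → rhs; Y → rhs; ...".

A->CD, B->DD, C->AB, D->AB

  step 2 ⇒ step 3: ABABCDDDABAB ⇒ CD·DD·CD·DD·AB·AB·AB·AB·CD·DD·CD·DD
    A ↦ CD
    B ↦ DD
    C ↦ AB
    D ↦ AB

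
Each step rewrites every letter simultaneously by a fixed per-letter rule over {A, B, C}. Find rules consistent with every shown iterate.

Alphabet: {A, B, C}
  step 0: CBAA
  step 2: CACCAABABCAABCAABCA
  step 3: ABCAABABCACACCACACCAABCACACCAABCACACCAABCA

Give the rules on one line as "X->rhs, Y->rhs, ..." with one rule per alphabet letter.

  step 2 ⇒ step 3: CACCAABABCAABCAABCA ⇒ AB·CA·AB·AB·CA·CA·CCA·CA·CCA·AB·CA·CA·CCA·AB·CA·CA·CCA·AB·CA
    A ↦ CA
    B ↦ CCA
    C ↦ AB

A->CA, B->CCA, C->AB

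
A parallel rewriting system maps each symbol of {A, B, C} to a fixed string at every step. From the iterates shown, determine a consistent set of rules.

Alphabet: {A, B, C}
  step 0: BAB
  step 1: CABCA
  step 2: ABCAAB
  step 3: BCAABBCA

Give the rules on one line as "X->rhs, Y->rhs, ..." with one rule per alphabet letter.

A->B, B->CA, C->A

  step 2 ⇒ step 3: ABCAAB ⇒ B·CA·A·B·B·CA
    A ↦ B
    B ↦ CA
    C ↦ A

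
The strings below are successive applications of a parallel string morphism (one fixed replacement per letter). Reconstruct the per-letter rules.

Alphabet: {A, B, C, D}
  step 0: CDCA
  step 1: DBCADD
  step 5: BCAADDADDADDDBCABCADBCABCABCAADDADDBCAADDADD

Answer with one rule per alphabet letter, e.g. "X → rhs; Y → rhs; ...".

  step 0 ⇒ step 1: CDCA ⇒ D·BCA·D·D
    A ↦ D
    C ↦ D
    D ↦ BCA
    B ↦ A  (constrained at step 1)

A->D, B->A, C->D, D->BCA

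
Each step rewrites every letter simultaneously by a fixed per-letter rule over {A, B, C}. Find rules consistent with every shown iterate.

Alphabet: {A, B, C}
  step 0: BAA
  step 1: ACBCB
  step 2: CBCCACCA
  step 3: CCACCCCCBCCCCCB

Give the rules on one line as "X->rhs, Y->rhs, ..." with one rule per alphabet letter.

  step 2 ⇒ step 3: CBCCACCA ⇒ CC·A·CC·CC·CB·CC·CC·CB
    A ↦ CB
    B ↦ A
    C ↦ CC

A->CB, B->A, C->CC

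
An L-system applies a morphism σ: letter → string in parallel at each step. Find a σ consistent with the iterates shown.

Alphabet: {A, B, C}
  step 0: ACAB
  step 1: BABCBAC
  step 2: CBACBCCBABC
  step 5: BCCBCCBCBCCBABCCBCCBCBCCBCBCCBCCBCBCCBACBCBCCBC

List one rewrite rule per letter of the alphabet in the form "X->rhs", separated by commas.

  step 1 ⇒ step 2: BABCBAC ⇒ C·BA·C·BC·C·BA·BC
    A ↦ BA
    B ↦ C
    C ↦ BC

A->BA, B->C, C->BC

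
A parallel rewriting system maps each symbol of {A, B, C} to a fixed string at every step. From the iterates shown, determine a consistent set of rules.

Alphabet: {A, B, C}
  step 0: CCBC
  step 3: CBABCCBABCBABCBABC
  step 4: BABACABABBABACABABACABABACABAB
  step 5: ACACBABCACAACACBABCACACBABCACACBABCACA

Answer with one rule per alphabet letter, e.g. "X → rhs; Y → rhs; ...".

A->C, B->A, C->BAB

  step 4 ⇒ step 5: BABACABABBABACABABACABABACABAB ⇒ A·C·A·C·BAB·C·A·C·A·A·C·A·C·BAB·C·A·C·A·C·BAB·C·A·C·A·C·BAB·C·A·C·A
    A ↦ C
    B ↦ A
    C ↦ BAB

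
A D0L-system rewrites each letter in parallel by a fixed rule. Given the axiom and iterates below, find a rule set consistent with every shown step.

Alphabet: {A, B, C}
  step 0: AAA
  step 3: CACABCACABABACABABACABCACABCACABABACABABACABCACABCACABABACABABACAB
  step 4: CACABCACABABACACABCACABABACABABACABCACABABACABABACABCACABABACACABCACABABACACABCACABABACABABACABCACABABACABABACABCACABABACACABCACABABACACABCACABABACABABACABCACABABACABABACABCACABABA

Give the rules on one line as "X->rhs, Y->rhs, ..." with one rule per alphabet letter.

  step 3 ⇒ step 4: CACABCACABABACABABACABCACABCACABABACABABACABCACABCACABABACABABACAB ⇒ CA·CAB·CA·CAB·ABA·CA·CAB·CA·CAB·ABA·CAB·ABA·CAB·CA·CAB·ABA·CAB·ABA·CAB·CA·CAB·ABA·CA·CAB·CA·CAB·ABA·CA·CAB·CA·CAB·ABA·CAB·ABA·CAB·CA·CAB·ABA·CAB·ABA·CAB·CA·CAB·ABA·CA·CAB·CA·CAB·ABA·CA·CAB·CA·CAB·ABA·CAB·ABA·CAB·CA·CAB·ABA·CAB·ABA·CAB·CA·CAB·ABA
    A ↦ CAB
    B ↦ ABA
    C ↦ CA

A->CAB, B->ABA, C->CA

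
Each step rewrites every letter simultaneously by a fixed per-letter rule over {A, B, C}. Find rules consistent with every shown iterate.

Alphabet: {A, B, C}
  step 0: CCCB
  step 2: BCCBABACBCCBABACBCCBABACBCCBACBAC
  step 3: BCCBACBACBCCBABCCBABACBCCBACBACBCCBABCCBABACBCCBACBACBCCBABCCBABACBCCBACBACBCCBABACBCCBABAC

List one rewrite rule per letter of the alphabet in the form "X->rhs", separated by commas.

A->BA, B->BCC, C->BAC

  step 2 ⇒ step 3: BCCBABACBCCBABACBCCBABACBCCBACBAC ⇒ BCC·BAC·BAC·BCC·BA·BCC·BA·BAC·BCC·BAC·BAC·BCC·BA·BCC·BA·BAC·BCC·BAC·BAC·BCC·BA·BCC·BA·BAC·BCC·BAC·BAC·BCC·BA·BAC·BCC·BA·BAC
    A ↦ BA
    B ↦ BCC
    C ↦ BAC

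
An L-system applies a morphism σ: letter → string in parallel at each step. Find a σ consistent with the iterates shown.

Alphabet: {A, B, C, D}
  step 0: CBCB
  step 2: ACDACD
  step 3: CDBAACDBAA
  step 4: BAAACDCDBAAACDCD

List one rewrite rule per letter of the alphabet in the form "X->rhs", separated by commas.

  step 3 ⇒ step 4: CDBAACDBAA ⇒ B·AA·A·CD·CD·B·AA·A·CD·CD
    A ↦ CD
    B ↦ A
    C ↦ B
    D ↦ AA

A->CD, B->A, C->B, D->AA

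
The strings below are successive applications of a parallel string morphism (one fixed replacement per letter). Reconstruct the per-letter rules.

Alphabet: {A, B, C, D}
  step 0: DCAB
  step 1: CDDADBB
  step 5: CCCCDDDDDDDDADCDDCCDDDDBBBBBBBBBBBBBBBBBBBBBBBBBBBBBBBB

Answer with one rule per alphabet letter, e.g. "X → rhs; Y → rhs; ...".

A->AD, B->BB, C->DD, D->C

  step 0 ⇒ step 1: DCAB ⇒ C·DD·AD·BB
    A ↦ AD
    B ↦ BB
    C ↦ DD
    D ↦ C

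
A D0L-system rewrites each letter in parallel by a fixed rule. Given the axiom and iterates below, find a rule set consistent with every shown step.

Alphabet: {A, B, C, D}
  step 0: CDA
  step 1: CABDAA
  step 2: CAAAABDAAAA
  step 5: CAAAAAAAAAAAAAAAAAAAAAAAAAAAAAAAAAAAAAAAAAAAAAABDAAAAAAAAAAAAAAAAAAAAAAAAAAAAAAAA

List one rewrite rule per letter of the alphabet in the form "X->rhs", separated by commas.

A->AA, B->A, C->CA, D->BD

  step 1 ⇒ step 2: CABDAA ⇒ CA·AA·A·BD·AA·AA
    A ↦ AA
    B ↦ A
    C ↦ CA
    D ↦ BD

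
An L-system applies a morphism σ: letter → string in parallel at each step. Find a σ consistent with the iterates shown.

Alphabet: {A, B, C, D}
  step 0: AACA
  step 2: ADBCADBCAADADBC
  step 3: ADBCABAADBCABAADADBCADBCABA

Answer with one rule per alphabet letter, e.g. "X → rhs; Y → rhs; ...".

  step 2 ⇒ step 3: ADBCADBCAADADBC ⇒ AD·BC·A·BA·AD·BC·A·BA·AD·AD·BC·AD·BC·A·BA
    A ↦ AD
    B ↦ A
    C ↦ BA
    D ↦ BC

A->AD, B->A, C->BA, D->BC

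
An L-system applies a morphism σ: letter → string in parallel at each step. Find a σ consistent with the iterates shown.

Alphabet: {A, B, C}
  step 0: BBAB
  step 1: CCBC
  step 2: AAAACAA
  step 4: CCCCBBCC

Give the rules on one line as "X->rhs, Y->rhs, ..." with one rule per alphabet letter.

A->B, B->C, C->AA

  step 1 ⇒ step 2: CCBC ⇒ AA·AA·C·AA
    B ↦ C
    C ↦ AA
  step 0 ⇒ step 1: BBAB ⇒ C·C·B·C
    A ↦ B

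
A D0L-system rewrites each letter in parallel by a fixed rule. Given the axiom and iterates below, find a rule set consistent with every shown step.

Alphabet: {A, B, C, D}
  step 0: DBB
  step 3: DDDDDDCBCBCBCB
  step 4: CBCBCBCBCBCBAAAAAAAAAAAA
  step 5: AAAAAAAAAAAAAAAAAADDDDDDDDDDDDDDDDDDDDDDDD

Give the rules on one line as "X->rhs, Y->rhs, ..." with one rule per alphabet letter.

A->DD, B->A, C->AA, D->CB

  step 4 ⇒ step 5: CBCBCBCBCBCBAAAAAAAAAAAA ⇒ AA·A·AA·A·AA·A·AA·A·AA·A·AA·A·DD·DD·DD·DD·DD·DD·DD·DD·DD·DD·DD·DD
    A ↦ DD
    B ↦ A
    C ↦ AA
  step 3 ⇒ step 4: DDDDDDCBCBCBCB ⇒ CB·CB·CB·CB·CB·CB·AA·A·AA·A·AA·A·AA·A
    D ↦ CB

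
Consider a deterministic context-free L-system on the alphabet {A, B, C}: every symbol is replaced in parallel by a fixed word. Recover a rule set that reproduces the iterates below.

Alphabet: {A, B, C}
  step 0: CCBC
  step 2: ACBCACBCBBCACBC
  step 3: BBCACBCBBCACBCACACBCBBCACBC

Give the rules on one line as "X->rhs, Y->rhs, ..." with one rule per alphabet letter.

A->B, B->AC, C->BC

  step 2 ⇒ step 3: ACBCACBCBBCACBC ⇒ B·BC·AC·BC·B·BC·AC·BC·AC·AC·BC·B·BC·AC·BC
    A ↦ B
    B ↦ AC
    C ↦ BC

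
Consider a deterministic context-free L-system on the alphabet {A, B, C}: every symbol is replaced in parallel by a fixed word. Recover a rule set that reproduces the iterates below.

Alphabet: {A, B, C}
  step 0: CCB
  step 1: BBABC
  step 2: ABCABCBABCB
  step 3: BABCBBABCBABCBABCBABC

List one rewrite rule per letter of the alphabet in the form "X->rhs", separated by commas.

  step 2 ⇒ step 3: ABCABCBABCB ⇒ B·ABC·B·B·ABC·B·ABC·B·ABC·B·ABC
    A ↦ B
    B ↦ ABC
    C ↦ B

A->B, B->ABC, C->B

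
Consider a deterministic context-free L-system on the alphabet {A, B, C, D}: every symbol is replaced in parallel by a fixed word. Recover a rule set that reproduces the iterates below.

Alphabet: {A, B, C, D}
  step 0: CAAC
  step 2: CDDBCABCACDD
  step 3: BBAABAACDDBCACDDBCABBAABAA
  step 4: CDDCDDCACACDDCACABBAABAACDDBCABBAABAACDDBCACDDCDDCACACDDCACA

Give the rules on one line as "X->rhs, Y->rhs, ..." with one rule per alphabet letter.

  step 3 ⇒ step 4: BBAABAACDDBCACDDBCABBAABAA ⇒ CDD·CDD·CA·CA·CDD·CA·CA·B·BAA·BAA·CDD·B·CA·B·BAA·BAA·CDD·B·CA·CDD·CDD·CA·CA·CDD·CA·CA
    A ↦ CA
    B ↦ CDD
    C ↦ B
    D ↦ BAA

A->CA, B->CDD, C->B, D->BAA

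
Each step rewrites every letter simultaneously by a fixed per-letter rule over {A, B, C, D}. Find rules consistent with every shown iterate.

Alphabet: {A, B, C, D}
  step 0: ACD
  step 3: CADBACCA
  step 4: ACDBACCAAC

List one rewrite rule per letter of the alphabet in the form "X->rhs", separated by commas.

A->C, B->AC, C->A, D->DB

  step 3 ⇒ step 4: CADBACCA ⇒ A·C·DB·AC·C·A·A·C
    A ↦ C
    B ↦ AC
    C ↦ A
    D ↦ DB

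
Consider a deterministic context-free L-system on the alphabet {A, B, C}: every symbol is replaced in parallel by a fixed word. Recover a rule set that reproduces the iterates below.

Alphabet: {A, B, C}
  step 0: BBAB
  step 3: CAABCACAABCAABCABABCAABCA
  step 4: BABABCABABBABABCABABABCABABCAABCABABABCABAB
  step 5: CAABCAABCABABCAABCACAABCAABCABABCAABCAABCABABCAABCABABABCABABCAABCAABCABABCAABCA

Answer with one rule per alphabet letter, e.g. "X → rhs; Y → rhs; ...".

A->AB, B->CA, C->B

  step 4 ⇒ step 5: BABABCABABBABABCABABABCABABCAABCABABABCABAB ⇒ CA·AB·CA·AB·CA·B·AB·CA·AB·CA·CA·AB·CA·AB·CA·B·AB·CA·AB·CA·AB·CA·B·AB·CA·AB·CA·B·AB·AB·CA·B·AB·CA·AB·CA·AB·CA·B·AB·CA·AB·CA
    A ↦ AB
    B ↦ CA
    C ↦ B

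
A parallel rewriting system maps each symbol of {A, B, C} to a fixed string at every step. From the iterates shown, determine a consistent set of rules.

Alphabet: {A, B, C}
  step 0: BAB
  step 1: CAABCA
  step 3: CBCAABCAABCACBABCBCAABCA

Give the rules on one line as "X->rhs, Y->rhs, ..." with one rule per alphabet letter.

A->AB, B->CA, C->CB

  step 0 ⇒ step 1: BAB ⇒ CA·AB·CA
    A ↦ AB
    B ↦ CA
    C ↦ CB  (constrained at step 1)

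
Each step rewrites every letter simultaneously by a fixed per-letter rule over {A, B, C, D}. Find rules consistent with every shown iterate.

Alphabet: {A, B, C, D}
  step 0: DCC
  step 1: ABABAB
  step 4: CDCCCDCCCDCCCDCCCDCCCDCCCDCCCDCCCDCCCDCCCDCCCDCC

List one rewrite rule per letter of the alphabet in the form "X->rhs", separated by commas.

A->CD, B->CC, C->AB, D->AB

  step 0 ⇒ step 1: DCC ⇒ AB·AB·AB
    C ↦ AB
    D ↦ AB
    A ↦ CD  (constrained at step 1)
    B ↦ CC  (constrained at step 1)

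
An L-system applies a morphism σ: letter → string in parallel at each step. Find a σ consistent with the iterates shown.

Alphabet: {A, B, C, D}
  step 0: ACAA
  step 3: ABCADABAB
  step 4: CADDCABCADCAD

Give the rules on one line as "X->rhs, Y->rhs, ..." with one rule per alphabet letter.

  step 3 ⇒ step 4: ABCADABAB ⇒ C·AD·D·C·AB·C·AD·C·AD
    A ↦ C
    B ↦ AD
    C ↦ D
    D ↦ AB

A->C, B->AD, C->D, D->AB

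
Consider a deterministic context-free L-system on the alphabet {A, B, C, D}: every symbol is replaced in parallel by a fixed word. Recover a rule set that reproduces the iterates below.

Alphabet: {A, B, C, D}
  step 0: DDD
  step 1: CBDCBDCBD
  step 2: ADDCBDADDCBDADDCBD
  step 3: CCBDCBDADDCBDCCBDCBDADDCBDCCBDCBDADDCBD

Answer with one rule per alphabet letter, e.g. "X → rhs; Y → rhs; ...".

A->C, B->D, C->AD, D->CBD

  step 2 ⇒ step 3: ADDCBDADDCBDADDCBD ⇒ C·CBD·CBD·AD·D·CBD·C·CBD·CBD·AD·D·CBD·C·CBD·CBD·AD·D·CBD
    A ↦ C
    B ↦ D
    C ↦ AD
    D ↦ CBD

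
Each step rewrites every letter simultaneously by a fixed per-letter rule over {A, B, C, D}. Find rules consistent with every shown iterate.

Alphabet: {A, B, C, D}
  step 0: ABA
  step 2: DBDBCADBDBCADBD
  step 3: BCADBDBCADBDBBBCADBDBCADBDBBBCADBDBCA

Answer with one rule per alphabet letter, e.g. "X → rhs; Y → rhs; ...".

A->B, B->DBD, C->B, D->BCA

  step 2 ⇒ step 3: DBDBCADBDBCADBD ⇒ BCA·DBD·BCA·DBD·B·B·BCA·DBD·BCA·DBD·B·B·BCA·DBD·BCA
    A ↦ B
    B ↦ DBD
    C ↦ B
    D ↦ BCA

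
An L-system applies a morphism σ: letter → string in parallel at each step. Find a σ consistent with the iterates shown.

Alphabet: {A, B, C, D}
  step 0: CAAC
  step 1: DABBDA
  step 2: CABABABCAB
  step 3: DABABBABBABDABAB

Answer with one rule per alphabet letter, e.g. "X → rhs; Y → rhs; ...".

  step 2 ⇒ step 3: CABABABCAB ⇒ DA·B·AB·B·AB·B·AB·DA·B·AB
    A ↦ B
    B ↦ AB
    C ↦ DA
  step 1 ⇒ step 2: DABBDA ⇒ CA·B·AB·AB·CA·B
    D ↦ CA

A->B, B->AB, C->DA, D->CA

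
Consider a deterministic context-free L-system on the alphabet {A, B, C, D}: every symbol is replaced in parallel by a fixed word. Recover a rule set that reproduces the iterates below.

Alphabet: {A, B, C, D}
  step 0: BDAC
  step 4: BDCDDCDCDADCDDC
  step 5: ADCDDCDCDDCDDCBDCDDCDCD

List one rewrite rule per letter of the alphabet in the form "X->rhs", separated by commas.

  step 4 ⇒ step 5: BDCDDCDCDADCDDC ⇒ A·DC·D·DC·DC·D·DC·D·DC·B·DC·D·DC·DC·D
    A ↦ B
    B ↦ A
    C ↦ D
    D ↦ DC

A->B, B->A, C->D, D->DC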